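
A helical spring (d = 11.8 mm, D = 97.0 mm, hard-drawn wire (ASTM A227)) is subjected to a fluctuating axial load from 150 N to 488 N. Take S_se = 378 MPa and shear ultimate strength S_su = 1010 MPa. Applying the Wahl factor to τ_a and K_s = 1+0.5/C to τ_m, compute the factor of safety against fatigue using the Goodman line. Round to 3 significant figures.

7.72

C = D/d = 97.0/11.8 = 8.2203; K_W = (4C−1)/(4C−4)+0.615/C = 1.1787; K_s = 1+0.5/C = 1.0608
F_a = (F_max−F_min)/2 = 169 N; F_m = (F_max+F_min)/2 = 319 N
τ_a = K_W·8F_aD/(πd³) = 1.1787 × 25.407 = 29.947 MPa
τ_m = K_s·8F_mD/(πd³) = 1.0608 × 47.957 = 50.874 MPa
Goodman: 1/n_f = τ_a/S_se + τ_m/S_su = 29.947/378 + 50.874/1010 = 0.07922 + 0.05037 = 0.1296
n_f = 1/0.1296 = 7.716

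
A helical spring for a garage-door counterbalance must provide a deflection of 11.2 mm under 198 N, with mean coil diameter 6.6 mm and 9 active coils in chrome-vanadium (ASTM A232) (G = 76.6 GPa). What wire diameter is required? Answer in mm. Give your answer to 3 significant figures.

1.48 mm

Required rate k = F/δ = 198/11.2 = 17.679 N/mm
d = (8D³N_a·k / G)^(1/4) = (8·6.6³·9·17.679 / (76.6×10³))^0.25
  = (4.7773)^0.25 = 1.4784 mm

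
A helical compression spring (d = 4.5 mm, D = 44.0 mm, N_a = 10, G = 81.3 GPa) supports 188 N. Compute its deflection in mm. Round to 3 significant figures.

k = Gd⁴/(8D³N_a) = (81.3×10³)(4.5⁴)/(8·44.0³·10) = 4.8921 N/mm
δ = F/k = 188 / 4.8921 = 38.43 mm

38.4 mm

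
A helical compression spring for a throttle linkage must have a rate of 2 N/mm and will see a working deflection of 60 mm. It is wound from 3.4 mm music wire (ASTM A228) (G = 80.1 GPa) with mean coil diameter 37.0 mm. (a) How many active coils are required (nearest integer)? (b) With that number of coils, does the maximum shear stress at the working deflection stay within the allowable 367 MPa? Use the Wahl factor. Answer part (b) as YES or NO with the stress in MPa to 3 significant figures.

N_a = Gd⁴/(8D³k) = (80.1×10³)(3.4⁴)/(8·37.0³·2) = 13.21 → N_a = 13
Actual rate k = Gd⁴/(8D³·13) = 2.0319 N/mm
Working load F = kδ = 2.0319·60 = 121.92 N
C = 37.0/3.4 = 10.8824; K_W = (4C−1)/(4C−4)+0.615/C = 1.1324
τ_max = K_W·8FD/(πd³) = 1.1324·292.26 = 330.95 MPa
τ_max ≤ 367 MPa → acceptable

(a) 13 coils; (b) YES, τ_max = 331 MPa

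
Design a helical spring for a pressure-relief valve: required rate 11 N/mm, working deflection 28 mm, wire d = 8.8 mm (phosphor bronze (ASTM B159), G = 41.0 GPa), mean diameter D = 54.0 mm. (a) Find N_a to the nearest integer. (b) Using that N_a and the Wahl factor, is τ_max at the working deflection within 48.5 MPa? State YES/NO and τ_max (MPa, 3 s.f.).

(a) 18 coils; (b) NO, τ_max = 76.4 MPa

N_a = Gd⁴/(8D³k) = (41.0×10³)(8.8⁴)/(8·54.0³·11) = 17.74 → N_a = 18
Actual rate k = Gd⁴/(8D³·18) = 10.844 N/mm
Working load F = kδ = 10.844·28 = 303.62 N
C = 54.0/8.8 = 6.1364; K_W = (4C−1)/(4C−4)+0.615/C = 1.2462
τ_max = K_W·8FD/(πd³) = 1.2462·61.265 = 76.351 MPa
τ_max > 48.5 MPa → exceeds allowable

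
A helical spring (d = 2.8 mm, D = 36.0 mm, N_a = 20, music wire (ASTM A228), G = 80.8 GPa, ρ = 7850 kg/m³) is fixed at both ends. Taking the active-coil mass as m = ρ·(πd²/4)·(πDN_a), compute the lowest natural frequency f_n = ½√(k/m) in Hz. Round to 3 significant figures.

39.0 Hz

k = Gd⁴/(8D³N_a) = (80.8×10³)(2.8⁴)/(8·36.0³·20) = 0.6653 N/mm = 665.3 N/m
Wire length L = πDN_a = π·36.0·20 = 2261.9 mm
m = ρ·(πd²/4)·L = 7850 × 6.1575×10⁻⁶ m² × 2.2619 m = 0.10933 kg
f_n = ½√(k/m) = 0.5·√(665.3/0.10933) = 0.5·√(6085) = 39.003 Hz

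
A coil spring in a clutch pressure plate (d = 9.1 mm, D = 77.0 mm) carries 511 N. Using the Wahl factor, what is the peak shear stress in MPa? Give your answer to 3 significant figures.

156 MPa

Spring index C = D/d = 77.0/9.1 = 8.4615
K_W = (4C−1)/(4C−4) + 0.615/C = 32.846/29.846 + 0.0727 = 1.1732
τ₀ = 8FD/(πd³) = 8·511·77.0/(π·9.1³) = 314776/2367.4 = 132.96 MPa
τ_max = K·τ₀ = 1.1732 × 132.96 = 155.99 MPa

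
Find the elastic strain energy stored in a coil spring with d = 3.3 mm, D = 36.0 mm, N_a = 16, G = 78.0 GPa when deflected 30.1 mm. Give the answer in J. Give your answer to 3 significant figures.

k = Gd⁴/(8D³N_a) = (78.0×10³)(3.3⁴)/(8·36.0³·16) = 1.5489 N/mm
U = ½kδ² = 0.5 × 1.5489 × 30.1² = 701.67 N·mm = 0.70167 J

0.702 J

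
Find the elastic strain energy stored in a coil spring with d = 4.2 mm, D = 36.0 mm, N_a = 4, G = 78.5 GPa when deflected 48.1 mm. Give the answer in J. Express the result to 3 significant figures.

k = Gd⁴/(8D³N_a) = (78.5×10³)(4.2⁴)/(8·36.0³·4) = 16.361 N/mm
U = ½kδ² = 0.5 × 16.361 × 48.1² = 18926 N·mm = 18.926 J

18.9 J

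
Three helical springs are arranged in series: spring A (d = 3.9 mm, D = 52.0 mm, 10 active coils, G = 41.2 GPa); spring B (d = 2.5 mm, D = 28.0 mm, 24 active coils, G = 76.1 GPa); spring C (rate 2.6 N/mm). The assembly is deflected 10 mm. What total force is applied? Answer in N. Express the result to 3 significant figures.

k_A = Gd⁴/(8D³N_a) = (41.2×10³)(3.9⁴)/(8·52.0³·10) = 0.84734 N/mm
k_B = Gd⁴/(8D³N_a) = (76.1×10³)(2.5⁴)/(8·28.0³·24) = 0.70529 N/mm
Series: 1/k_eq = 1/0.84734 + 1/0.70529 + 1/2.6 = 2.9826; k_eq = 0.33527 N/mm
F = k_eq·δ = 0.33527·10 = 3.3527 N

3.35 N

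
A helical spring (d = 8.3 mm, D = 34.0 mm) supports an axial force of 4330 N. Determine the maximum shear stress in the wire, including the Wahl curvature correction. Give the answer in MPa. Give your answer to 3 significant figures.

Spring index C = D/d = 34.0/8.3 = 4.0964
K_W = (4C−1)/(4C−4) + 0.615/C = 15.386/12.386 + 0.1501 = 1.3924
τ₀ = 8FD/(πd³) = 8·4330·34.0/(π·8.3³) = 1.17776e+06/1796.3 = 655.65 MPa
τ_max = K·τ₀ = 1.3924 × 655.65 = 912.9 MPa

913 MPa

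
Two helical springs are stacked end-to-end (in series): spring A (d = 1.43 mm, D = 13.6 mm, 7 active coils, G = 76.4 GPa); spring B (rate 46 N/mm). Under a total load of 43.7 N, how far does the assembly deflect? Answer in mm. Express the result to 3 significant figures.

20.2 mm

k_A = Gd⁴/(8D³N_a) = (76.4×10³)(1.43⁴)/(8·13.6³·7) = 2.2679 N/mm
Series: 1/k_eq = 1/2.2679 + 1/46 = 0.46267; k_eq = 2.1614 N/mm
δ = F/k_eq = 43.7/2.1614 = 20.219 mm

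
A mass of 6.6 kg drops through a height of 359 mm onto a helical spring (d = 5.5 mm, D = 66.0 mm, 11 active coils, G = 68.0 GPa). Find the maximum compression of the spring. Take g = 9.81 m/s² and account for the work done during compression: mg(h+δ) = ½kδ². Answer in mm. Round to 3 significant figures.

166 mm

k = Gd⁴/(8D³N_a) = (68.0×10³)(5.5⁴)/(8·66.0³·11) = 2.4595 N/mm
W = mg = 6.6 × 9.81 = 64.746 N
½kδ² − Wδ − Wh = 0 → δ = (W + √(W² + 2kWh))/k
δ = (64.746 + √(4192 + 114336))/2.4595 = (64.746 + 344.28)/2.4595 = 166.3 mm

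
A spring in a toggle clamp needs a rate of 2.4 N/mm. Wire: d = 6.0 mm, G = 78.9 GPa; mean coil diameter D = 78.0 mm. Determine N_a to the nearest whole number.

11

N_a = Gd⁴/(8D³k) = (78.9×10³ × 6.0⁴)/(8 × 78.0³ × 2.4)
    = 1.02254e+08 / 9.1114e+06 = 11.22 → 11 coils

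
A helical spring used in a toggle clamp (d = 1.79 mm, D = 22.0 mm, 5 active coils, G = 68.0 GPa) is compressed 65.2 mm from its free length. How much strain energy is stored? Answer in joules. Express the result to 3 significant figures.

3.48 J

k = Gd⁴/(8D³N_a) = (68.0×10³)(1.79⁴)/(8·22.0³·5) = 1.6391 N/mm
U = ½kδ² = 0.5 × 1.6391 × 65.2² = 3483.8 N·mm = 3.4838 J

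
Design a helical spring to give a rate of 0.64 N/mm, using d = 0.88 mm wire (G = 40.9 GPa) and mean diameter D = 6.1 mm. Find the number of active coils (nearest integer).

N_a = Gd⁴/(8D³k) = (40.9×10³ × 0.88⁴)/(8 × 6.1³ × 0.64)
    = 24527.5 / 1162.14 = 21.11 → 21 coils

21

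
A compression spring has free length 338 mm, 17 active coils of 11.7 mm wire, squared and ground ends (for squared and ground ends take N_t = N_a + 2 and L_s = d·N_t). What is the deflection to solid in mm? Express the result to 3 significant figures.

N_t = 19; L_s = 11.7·19 = 222.3 mm
δ_solid = L₀ − L_s = 338 − 222.3 = 115.7 mm

116 mm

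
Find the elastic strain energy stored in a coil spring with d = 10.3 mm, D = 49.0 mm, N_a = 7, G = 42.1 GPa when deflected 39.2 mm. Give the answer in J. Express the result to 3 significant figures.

55.3 J

k = Gd⁴/(8D³N_a) = (42.1×10³)(10.3⁴)/(8·49.0³·7) = 71.921 N/mm
U = ½kδ² = 0.5 × 71.921 × 39.2² = 55258 N·mm = 55.258 J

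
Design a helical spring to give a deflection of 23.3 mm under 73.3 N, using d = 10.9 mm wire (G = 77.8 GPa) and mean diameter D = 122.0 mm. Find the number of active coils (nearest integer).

24

Required rate k = F/δ = 73.3/23.3 = 3.1459 N/mm
N_a = Gd⁴/(8D³k) = (77.8×10³ × 10.9⁴)/(8 × 122.0³ × 3.1459)
    = 1.09821e+09 / 4.57001e+07 = 24.03 → 24 coils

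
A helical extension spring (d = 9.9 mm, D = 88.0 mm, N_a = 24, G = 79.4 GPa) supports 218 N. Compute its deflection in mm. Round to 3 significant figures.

k = Gd⁴/(8D³N_a) = (79.4×10³)(9.9⁴)/(8·88.0³·24) = 5.8292 N/mm
δ = F/k = 218 / 5.8292 = 37.398 mm

37.4 mm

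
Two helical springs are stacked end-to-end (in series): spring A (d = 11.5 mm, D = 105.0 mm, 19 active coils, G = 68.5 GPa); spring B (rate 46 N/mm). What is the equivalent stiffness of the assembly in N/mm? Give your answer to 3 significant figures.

5.93 N/mm

k_A = Gd⁴/(8D³N_a) = (68.5×10³)(11.5⁴)/(8·105.0³·19) = 6.8088 N/mm
Series: 1/k_eq = 1/6.8088 + 1/46 = 0.16861; k_eq = 5.9309 N/mm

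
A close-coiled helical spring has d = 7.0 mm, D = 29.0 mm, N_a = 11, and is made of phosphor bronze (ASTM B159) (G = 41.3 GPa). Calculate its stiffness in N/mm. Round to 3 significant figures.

46.2 N/mm

k = Gd⁴/(8D³N_a) = (41.3×10³ × 7.0⁴) / (8 × 29.0³ × 11)
  = 9.91613e+07 / 2.14623e+06 = 46.203 N/mm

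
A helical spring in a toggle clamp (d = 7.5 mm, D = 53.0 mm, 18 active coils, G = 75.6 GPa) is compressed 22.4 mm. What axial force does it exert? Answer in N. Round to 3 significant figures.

250 N

k = Gd⁴/(8D³N_a) = (75.6×10³)(7.5⁴)/(8·53.0³·18) = 11.158 N/mm
F = k·δ = 11.158 × 22.4 = 249.93 N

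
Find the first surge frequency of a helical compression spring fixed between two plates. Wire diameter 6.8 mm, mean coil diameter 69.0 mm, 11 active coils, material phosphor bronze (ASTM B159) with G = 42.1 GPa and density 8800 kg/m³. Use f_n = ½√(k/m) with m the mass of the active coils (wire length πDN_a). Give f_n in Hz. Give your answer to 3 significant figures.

k = Gd⁴/(8D³N_a) = (42.1×10³)(6.8⁴)/(8·69.0³·11) = 3.1138 N/mm = 3113.8 N/m
Wire length L = πDN_a = π·69.0·11 = 2384.5 mm
m = ρ·(πd²/4)·L = 8800 × 36.317×10⁻⁶ m² × 2.3845 m = 0.76205 kg
f_n = ½√(k/m) = 0.5·√(3113.8/0.76205) = 0.5·√(4086.1) = 31.961 Hz

32.0 Hz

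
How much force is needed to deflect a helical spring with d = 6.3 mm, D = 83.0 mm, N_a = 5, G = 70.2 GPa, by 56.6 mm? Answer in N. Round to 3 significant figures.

k = Gd⁴/(8D³N_a) = (70.2×10³)(6.3⁴)/(8·83.0³·5) = 4.8351 N/mm
F = k·δ = 4.8351 × 56.6 = 273.67 N

274 N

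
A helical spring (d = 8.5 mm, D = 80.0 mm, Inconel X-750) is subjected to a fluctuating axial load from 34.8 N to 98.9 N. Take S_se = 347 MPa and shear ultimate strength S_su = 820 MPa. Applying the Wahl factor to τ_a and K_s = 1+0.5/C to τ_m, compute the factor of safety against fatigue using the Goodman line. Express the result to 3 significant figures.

C = D/d = 80.0/8.5 = 9.4118; K_W = (4C−1)/(4C−4)+0.615/C = 1.1545; K_s = 1+0.5/C = 1.0531
F_a = (F_max−F_min)/2 = 32.05 N; F_m = (F_max+F_min)/2 = 66.85 N
τ_a = K_W·8F_aD/(πd³) = 1.1545 × 10.632 = 12.274 MPa
τ_m = K_s·8F_mD/(πd³) = 1.0531 × 22.176 = 23.354 MPa
Goodman: 1/n_f = τ_a/S_se + τ_m/S_su = 12.274/347 + 23.354/820 = 0.03537 + 0.02848 = 0.063853
n_f = 1/0.063853 = 15.66

15.7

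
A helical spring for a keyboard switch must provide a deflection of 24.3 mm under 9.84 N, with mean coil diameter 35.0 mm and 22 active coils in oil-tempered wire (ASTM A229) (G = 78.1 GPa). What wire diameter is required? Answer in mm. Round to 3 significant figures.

2.50 mm

Required rate k = F/δ = 9.84/24.3 = 0.40494 N/mm
d = (8D³N_a·k / G)^(1/4) = (8·35.0³·22·0.40494 / (78.1×10³))^0.25
  = (39.125)^0.25 = 2.5010 mm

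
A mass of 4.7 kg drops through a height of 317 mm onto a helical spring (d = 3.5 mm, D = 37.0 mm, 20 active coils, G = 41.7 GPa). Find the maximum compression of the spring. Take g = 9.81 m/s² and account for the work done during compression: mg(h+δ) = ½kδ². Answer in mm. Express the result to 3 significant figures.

263 mm

k = Gd⁴/(8D³N_a) = (41.7×10³)(3.5⁴)/(8·37.0³·20) = 0.77212 N/mm
W = mg = 4.7 × 9.81 = 46.107 N
½kδ² − Wδ − Wh = 0 → δ = (W + √(W² + 2kWh))/k
δ = (46.107 + √(2125.9 + 22570.4))/0.77212 = (46.107 + 157.15)/0.77212 = 263.25 mm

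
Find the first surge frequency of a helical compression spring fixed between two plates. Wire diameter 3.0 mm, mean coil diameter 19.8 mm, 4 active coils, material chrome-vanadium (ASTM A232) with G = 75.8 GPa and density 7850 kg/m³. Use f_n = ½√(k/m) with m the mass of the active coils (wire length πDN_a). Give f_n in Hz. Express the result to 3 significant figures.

669 Hz

k = Gd⁴/(8D³N_a) = (75.8×10³)(3.0⁴)/(8·19.8³·4) = 24.718 N/mm = 24718 N/m
Wire length L = πDN_a = π·19.8·4 = 248.81 mm
m = ρ·(πd²/4)·L = 7850 × 7.0686×10⁻⁶ m² × 0.24881 m = 0.013806 kg
f_n = ½√(k/m) = 0.5·√(24718/0.013806) = 0.5·√(1.7903e+06) = 669.01 Hz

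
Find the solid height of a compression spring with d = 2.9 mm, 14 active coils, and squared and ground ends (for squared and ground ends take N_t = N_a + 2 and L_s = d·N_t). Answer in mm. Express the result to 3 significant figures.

squared and ground ends: N_t = N_a + 2 = 14 + 2 = 16
L_s = d·N_t = 2.9 × 16 = 46.4 mm

46.4 mm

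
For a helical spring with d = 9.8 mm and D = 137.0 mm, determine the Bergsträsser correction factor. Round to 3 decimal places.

1.094

C = D/d = 137.0/9.8 = 13.9796
K_B = (4C+2)/(4C−3) = 57.918/52.918 = 1.0945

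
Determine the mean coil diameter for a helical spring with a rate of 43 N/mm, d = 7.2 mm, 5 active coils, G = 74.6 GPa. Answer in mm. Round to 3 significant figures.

48.8 mm

D = (Gd⁴/(8N_a·k))^(1/3) = (74.6×10³·7.2⁴/(8·5·43))^(1/3)
  = (116558)^(1/3) = 48.8480 mm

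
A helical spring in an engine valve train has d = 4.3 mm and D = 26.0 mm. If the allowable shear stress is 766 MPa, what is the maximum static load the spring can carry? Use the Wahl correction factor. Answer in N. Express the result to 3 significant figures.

C = D/d = 26.0/4.3 = 6.0465
K_W = (4C−1)/(4C−4) + 0.615/C = 23.186/20.186 + 0.1017 = 1.2503
τ_max = K·8FD/(πd³) → F_max = τ_allow·πd³/(8DK)
F_max = 766·π·4.3³/(8·26.0·1.2503) = 1.9133e+05/260.07 = 735.69 N

736 N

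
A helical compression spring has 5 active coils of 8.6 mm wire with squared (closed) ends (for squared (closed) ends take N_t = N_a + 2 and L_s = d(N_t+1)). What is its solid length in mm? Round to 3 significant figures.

squared (closed) ends: N_t = N_a + 2 = 5 + 2 = 7
L_s = d·(N_t+1) = 8.6 × 8 = 68.8 mm

68.8 mm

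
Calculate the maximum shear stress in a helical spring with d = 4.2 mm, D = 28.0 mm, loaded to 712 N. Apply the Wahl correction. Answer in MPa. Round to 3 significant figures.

839 MPa

Spring index C = D/d = 28.0/4.2 = 6.6667
K_W = (4C−1)/(4C−4) + 0.615/C = 25.667/22.667 + 0.0923 = 1.2246
τ₀ = 8FD/(πd³) = 8·712·28.0/(π·4.2³) = 159488/232.75 = 685.22 MPa
τ_max = K·τ₀ = 1.2246 × 685.22 = 839.12 MPa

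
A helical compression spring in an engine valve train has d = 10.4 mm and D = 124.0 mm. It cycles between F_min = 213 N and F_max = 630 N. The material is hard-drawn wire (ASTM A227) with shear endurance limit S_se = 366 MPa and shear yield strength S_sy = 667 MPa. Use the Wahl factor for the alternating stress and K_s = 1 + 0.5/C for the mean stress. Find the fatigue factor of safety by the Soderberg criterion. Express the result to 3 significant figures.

C = D/d = 124.0/10.4 = 11.9231; K_W = (4C−1)/(4C−4)+0.615/C = 1.1202; K_s = 1+0.5/C = 1.0419
F_a = (F_max−F_min)/2 = 208.5 N; F_m = (F_max+F_min)/2 = 421.5 N
τ_a = K_W·8F_aD/(πd³) = 1.1202 × 58.529 = 65.566 MPa
τ_m = K_s·8F_mD/(πd³) = 1.0419 × 118.32 = 123.28 MPa
Soderberg: 1/n_f = τ_a/S_se + τ_m/S_sy = 65.566/366 + 123.28/667 = 0.17914 + 0.18483 = 0.36397
n_f = 1/0.36397 = 2.747

2.75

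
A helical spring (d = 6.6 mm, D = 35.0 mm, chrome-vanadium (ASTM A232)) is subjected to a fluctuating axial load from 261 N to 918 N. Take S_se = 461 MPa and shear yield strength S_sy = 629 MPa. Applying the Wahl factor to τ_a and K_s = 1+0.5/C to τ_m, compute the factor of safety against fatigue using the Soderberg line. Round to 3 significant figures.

1.66

C = D/d = 35.0/6.6 = 5.3030; K_W = (4C−1)/(4C−4)+0.615/C = 1.2903; K_s = 1+0.5/C = 1.0943
F_a = (F_max−F_min)/2 = 328.5 N; F_m = (F_max+F_min)/2 = 589.5 N
τ_a = K_W·8F_aD/(πd³) = 1.2903 × 101.84 = 131.4 MPa
τ_m = K_s·8F_mD/(πd³) = 1.0943 × 182.75 = 199.98 MPa
Soderberg: 1/n_f = τ_a/S_se + τ_m/S_sy = 131.4/461 + 199.98/629 = 0.28503 + 0.31794 = 0.60297
n_f = 1/0.60297 = 1.658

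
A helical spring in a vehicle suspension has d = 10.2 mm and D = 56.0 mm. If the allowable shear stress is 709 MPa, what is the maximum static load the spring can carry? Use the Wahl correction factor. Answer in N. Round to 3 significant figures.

C = D/d = 56.0/10.2 = 5.4902
K_W = (4C−1)/(4C−4) + 0.615/C = 20.961/17.961 + 0.1120 = 1.2790
τ_max = K·8FD/(πd³) → F_max = τ_allow·πd³/(8DK)
F_max = 709·π·10.2³/(8·56.0·1.2790) = 2.3637e+06/573.01 = 4125.1 N

4130 N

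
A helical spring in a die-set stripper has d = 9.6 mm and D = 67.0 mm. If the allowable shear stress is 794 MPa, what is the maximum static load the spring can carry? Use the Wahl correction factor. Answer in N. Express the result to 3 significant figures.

3390 N

C = D/d = 67.0/9.6 = 6.9792
K_W = (4C−1)/(4C−4) + 0.615/C = 26.917/23.917 + 0.0881 = 1.2136
τ_max = K·8FD/(πd³) → F_max = τ_allow·πd³/(8DK)
F_max = 794·π·9.6³/(8·67.0·1.2136) = 2.2069e+06/650.47 = 3392.8 N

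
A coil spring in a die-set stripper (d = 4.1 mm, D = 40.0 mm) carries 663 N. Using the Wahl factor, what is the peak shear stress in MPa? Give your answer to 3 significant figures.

Spring index C = D/d = 40.0/4.1 = 9.7561
K_W = (4C−1)/(4C−4) + 0.615/C = 38.024/35.024 + 0.0630 = 1.1487
τ₀ = 8FD/(πd³) = 8·663·40.0/(π·4.1³) = 212160/216.52 = 979.86 MPa
τ_max = K·τ₀ = 1.1487 × 979.86 = 1125.6 MPa

1130 MPa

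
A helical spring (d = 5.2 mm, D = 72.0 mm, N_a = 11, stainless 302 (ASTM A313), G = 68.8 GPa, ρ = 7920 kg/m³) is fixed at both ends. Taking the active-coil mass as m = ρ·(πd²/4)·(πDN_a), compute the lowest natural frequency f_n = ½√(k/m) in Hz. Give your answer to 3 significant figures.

30.2 Hz

k = Gd⁴/(8D³N_a) = (68.8×10³)(5.2⁴)/(8·72.0³·11) = 1.5315 N/mm = 1531.5 N/m
Wire length L = πDN_a = π·72.0·11 = 2488.1 mm
m = ρ·(πd²/4)·L = 7920 × 21.237×10⁻⁶ m² × 2.4881 m = 0.4185 kg
f_n = ½√(k/m) = 0.5·√(1531.5/0.4185) = 0.5·√(3659.5) = 30.247 Hz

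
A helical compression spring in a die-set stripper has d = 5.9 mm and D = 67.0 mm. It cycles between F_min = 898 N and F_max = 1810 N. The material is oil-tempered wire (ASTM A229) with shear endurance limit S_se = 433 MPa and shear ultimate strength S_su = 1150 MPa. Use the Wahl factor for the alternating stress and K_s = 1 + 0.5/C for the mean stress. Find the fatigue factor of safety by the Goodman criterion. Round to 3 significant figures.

0.498

C = D/d = 67.0/5.9 = 11.3559; K_W = (4C−1)/(4C−4)+0.615/C = 1.1266; K_s = 1+0.5/C = 1.0440
F_a = (F_max−F_min)/2 = 456 N; F_m = (F_max+F_min)/2 = 1354 N
τ_a = K_W·8F_aD/(πd³) = 1.1266 × 378.81 = 426.76 MPa
τ_m = K_s·8F_mD/(πd³) = 1.0440 × 1124.8 = 1174.3 MPa
Goodman: 1/n_f = τ_a/S_se + τ_m/S_su = 426.76/433 + 1174.3/1150 = 0.98559 + 1.02116 = 2.0067
n_f = 1/2.0067 = 0.4983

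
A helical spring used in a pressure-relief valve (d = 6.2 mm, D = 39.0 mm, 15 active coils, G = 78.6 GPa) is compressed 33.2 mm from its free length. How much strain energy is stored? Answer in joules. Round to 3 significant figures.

k = Gd⁴/(8D³N_a) = (78.6×10³)(6.2⁴)/(8·39.0³·15) = 16.316 N/mm
U = ½kδ² = 0.5 × 16.316 × 33.2² = 8992.1 N·mm = 8.9921 J

8.99 J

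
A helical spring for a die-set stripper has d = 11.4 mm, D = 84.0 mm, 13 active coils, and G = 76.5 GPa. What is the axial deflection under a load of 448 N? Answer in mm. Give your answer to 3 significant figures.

21.4 mm

k = Gd⁴/(8D³N_a) = (76.5×10³)(11.4⁴)/(8·84.0³·13) = 20.961 N/mm
δ = F/k = 448 / 20.961 = 21.373 mm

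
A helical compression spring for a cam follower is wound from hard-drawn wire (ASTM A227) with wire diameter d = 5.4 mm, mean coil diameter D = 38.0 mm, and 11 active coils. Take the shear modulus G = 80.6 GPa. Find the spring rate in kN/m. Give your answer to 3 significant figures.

14.2 kN/m

k = Gd⁴/(8D³N_a) = (80.6×10³ × 5.4⁴) / (8 × 38.0³ × 11)
  = 6.85346e+07 / 4.82874e+06 = 14.193 N/mm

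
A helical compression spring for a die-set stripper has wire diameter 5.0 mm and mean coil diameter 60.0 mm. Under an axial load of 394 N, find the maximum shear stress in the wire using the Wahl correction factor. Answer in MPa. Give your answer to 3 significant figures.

539 MPa

Spring index C = D/d = 60.0/5.0 = 12.0000
K_W = (4C−1)/(4C−4) + 0.615/C = 47.000/44.000 + 0.0512 = 1.1194
τ₀ = 8FD/(πd³) = 8·394·60.0/(π·5.0³) = 189120/392.7 = 481.59 MPa
τ_max = K·τ₀ = 1.1194 × 481.59 = 539.11 MPa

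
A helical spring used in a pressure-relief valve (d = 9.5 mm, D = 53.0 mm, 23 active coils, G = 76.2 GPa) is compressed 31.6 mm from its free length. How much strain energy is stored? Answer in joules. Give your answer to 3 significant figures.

11.3 J

k = Gd⁴/(8D³N_a) = (76.2×10³)(9.5⁴)/(8·53.0³·23) = 22.657 N/mm
U = ½kδ² = 0.5 × 22.657 × 31.6² = 11312 N·mm = 11.312 J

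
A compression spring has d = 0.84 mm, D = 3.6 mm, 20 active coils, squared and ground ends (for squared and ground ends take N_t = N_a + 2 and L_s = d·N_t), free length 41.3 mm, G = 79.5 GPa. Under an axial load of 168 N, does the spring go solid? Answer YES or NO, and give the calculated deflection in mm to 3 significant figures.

YES, δ = 31.7 mm

k = Gd⁴/(8D³N_a) = (79.5×10³)(0.84⁴)/(8·3.6³·20) = 5.3022 N/mm
N_t = 22; L_s = 0.84·22 = 18.48 mm; δ_solid = L₀ − L_s = 41.3 − 18.48 = 22.82 mm
δ = F/k = 168/5.3022 = 31.685 mm
δ ≥ δ_solid → spring goes solid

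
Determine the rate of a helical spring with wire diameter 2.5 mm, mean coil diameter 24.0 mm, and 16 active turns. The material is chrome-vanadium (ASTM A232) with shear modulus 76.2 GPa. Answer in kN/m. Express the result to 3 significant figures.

k = Gd⁴/(8D³N_a) = (76.2×10³ × 2.5⁴) / (8 × 24.0³ × 16)
  = 2.97656e+06 / 1.76947e+06 = 1.6822 N/mm

1.68 kN/m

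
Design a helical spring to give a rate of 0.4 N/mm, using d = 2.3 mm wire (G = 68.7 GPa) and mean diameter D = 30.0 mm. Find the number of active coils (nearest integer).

22

N_a = Gd⁴/(8D³k) = (68.7×10³ × 2.3⁴)/(8 × 30.0³ × 0.4)
    = 1.92251e+06 / 86400 = 22.25 → 22 coils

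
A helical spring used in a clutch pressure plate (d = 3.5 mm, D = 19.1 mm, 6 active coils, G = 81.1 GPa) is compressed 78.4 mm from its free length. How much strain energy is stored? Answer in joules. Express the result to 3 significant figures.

k = Gd⁴/(8D³N_a) = (81.1×10³)(3.5⁴)/(8·19.1³·6) = 36.387 N/mm
U = ½kδ² = 0.5 × 36.387 × 78.4² = 1.1183e+05 N·mm = 111.83 J

112 J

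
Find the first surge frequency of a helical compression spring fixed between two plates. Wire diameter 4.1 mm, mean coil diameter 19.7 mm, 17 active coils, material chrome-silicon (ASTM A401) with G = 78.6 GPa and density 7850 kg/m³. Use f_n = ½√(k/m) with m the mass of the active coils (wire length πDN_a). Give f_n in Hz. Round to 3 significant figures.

221 Hz

k = Gd⁴/(8D³N_a) = (78.6×10³)(4.1⁴)/(8·19.7³·17) = 21.361 N/mm = 21361 N/m
Wire length L = πDN_a = π·19.7·17 = 1052.1 mm
m = ρ·(πd²/4)·L = 7850 × 13.203×10⁻⁶ m² × 1.0521 m = 0.10904 kg
f_n = ½√(k/m) = 0.5·√(21361/0.10904) = 0.5·√(1.959e+05) = 221.3 Hz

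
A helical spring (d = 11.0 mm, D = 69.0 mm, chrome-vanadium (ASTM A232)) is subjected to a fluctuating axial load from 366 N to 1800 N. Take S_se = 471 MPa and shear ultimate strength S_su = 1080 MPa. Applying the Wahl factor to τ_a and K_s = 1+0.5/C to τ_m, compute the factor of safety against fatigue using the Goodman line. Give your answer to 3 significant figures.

2.55

C = D/d = 69.0/11.0 = 6.2727; K_W = (4C−1)/(4C−4)+0.615/C = 1.2403; K_s = 1+0.5/C = 1.0797
F_a = (F_max−F_min)/2 = 717 N; F_m = (F_max+F_min)/2 = 1083 N
τ_a = K_W·8F_aD/(πd³) = 1.2403 × 94.652 = 117.4 MPa
τ_m = K_s·8F_mD/(πd³) = 1.0797 × 142.97 = 154.36 MPa
Goodman: 1/n_f = τ_a/S_se + τ_m/S_su = 117.4/471 + 154.36/1080 = 0.24925 + 0.14293 = 0.39218
n_f = 1/0.39218 = 2.55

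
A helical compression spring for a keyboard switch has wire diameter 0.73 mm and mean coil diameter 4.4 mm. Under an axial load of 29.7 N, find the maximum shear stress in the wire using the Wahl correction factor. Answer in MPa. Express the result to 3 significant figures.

1070 MPa

Spring index C = D/d = 4.4/0.73 = 6.0274
K_W = (4C−1)/(4C−4) + 0.615/C = 23.110/20.110 + 0.1020 = 1.2512
τ₀ = 8FD/(πd³) = 8·29.7·4.4/(π·0.73³) = 1045.44/1.2221 = 855.42 MPa
τ_max = K·τ₀ = 1.2512 × 855.42 = 1070.3 MPa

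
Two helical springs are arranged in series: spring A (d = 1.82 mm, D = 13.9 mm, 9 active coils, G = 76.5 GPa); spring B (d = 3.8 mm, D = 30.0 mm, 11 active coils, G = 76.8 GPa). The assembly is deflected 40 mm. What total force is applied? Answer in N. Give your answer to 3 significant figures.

k_A = Gd⁴/(8D³N_a) = (76.5×10³)(1.82⁴)/(8·13.9³·9) = 4.3408 N/mm
k_B = Gd⁴/(8D³N_a) = (76.8×10³)(3.8⁴)/(8·30.0³·11) = 6.7398 N/mm
Series: 1/k_eq = 1/4.3408 + 1/6.7398 = 0.37874; k_eq = 2.6403 N/mm
F = k_eq·δ = 2.6403·40 = 105.61 N

106 N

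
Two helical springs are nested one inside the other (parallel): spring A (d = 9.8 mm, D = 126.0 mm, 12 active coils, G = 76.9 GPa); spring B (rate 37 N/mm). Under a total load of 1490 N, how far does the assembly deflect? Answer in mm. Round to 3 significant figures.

36.6 mm

k_A = Gd⁴/(8D³N_a) = (76.9×10³)(9.8⁴)/(8·126.0³·12) = 3.6936 N/mm
Parallel: k_eq = 3.6936 + 37 = 40.694 N/mm
δ = F/k_eq = 1490/40.694 = 36.615 mm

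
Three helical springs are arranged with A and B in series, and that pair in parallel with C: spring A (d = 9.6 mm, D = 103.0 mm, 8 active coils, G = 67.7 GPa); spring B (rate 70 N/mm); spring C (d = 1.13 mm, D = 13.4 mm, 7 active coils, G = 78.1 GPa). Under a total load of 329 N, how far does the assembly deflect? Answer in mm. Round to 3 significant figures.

k_A = Gd⁴/(8D³N_a) = (67.7×10³)(9.6⁴)/(8·103.0³·8) = 8.2221 N/mm
k_C = Gd⁴/(8D³N_a) = (78.1×10³)(1.13⁴)/(8·13.4³·7) = 0.94507 N/mm
Springs A,B series: k_AB = 1/(1/8.2221+1/70) = 7.3578 N/mm; parallel with C: k_eq = 7.3578+0.94507 = 8.3029 N/mm
δ = F/k_eq = 329/8.3029 = 39.625 mm

39.6 mm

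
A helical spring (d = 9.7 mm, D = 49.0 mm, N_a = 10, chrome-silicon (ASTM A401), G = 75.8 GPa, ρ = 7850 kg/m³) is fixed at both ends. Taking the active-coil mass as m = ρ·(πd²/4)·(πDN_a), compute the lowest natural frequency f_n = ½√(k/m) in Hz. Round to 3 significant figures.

141 Hz

k = Gd⁴/(8D³N_a) = (75.8×10³)(9.7⁴)/(8·49.0³·10) = 71.298 N/mm = 71298 N/m
Wire length L = πDN_a = π·49.0·10 = 1539.4 mm
m = ρ·(πd²/4)·L = 7850 × 73.898×10⁻⁶ m² × 1.5394 m = 0.89299 kg
f_n = ½√(k/m) = 0.5·√(71298/0.89299) = 0.5·√(79842) = 141.28 Hz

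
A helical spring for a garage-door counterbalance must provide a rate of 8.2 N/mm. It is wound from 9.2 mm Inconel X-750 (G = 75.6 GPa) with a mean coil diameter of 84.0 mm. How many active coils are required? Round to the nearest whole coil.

N_a = Gd⁴/(8D³k) = (75.6×10³ × 9.2⁴)/(8 × 84.0³ × 8.2)
    = 5.41593e+08 / 3.88814e+07 = 13.93 → 14 coils

14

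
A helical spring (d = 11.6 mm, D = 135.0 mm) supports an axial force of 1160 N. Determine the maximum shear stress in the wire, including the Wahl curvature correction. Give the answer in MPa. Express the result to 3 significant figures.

Spring index C = D/d = 135.0/11.6 = 11.6379
K_W = (4C−1)/(4C−4) + 0.615/C = 45.552/42.552 + 0.0528 = 1.1233
τ₀ = 8FD/(πd³) = 8·1160·135.0/(π·11.6³) = 1.2528e+06/4903.7 = 255.48 MPa
τ_max = K·τ₀ = 1.1233 × 255.48 = 286.99 MPa

287 MPa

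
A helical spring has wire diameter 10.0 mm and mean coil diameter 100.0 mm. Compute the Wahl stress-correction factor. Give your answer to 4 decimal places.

1.1448

C = D/d = 100.0/10.0 = 10.0000
K_W = (4C−1)/(4C−4) + 0.615/C = 39.000/36.000 + 0.0615 = 1.1448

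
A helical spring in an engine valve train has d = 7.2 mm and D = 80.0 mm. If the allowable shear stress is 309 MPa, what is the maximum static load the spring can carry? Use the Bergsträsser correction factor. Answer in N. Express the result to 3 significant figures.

C = D/d = 80.0/7.2 = 11.1111
K_B = (4C+2)/(4C−3) = 46.444/41.444 = 1.1206
τ_max = K·8FD/(πd³) → F_max = τ_allow·πd³/(8DK)
F_max = 309·π·7.2³/(8·80.0·1.1206) = 3.6233e+05/717.21 = 505.19 N

505 N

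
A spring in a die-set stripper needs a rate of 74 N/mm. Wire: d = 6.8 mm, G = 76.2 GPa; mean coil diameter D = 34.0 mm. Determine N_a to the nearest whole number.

7

N_a = Gd⁴/(8D³k) = (76.2×10³ × 6.8⁴)/(8 × 34.0³ × 74)
    = 1.62926e+08 / 2.3268e+07 = 7.002 → 7 coils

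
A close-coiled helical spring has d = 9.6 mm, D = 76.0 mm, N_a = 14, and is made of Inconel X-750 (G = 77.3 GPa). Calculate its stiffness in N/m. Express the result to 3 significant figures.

13400 N/m

k = Gd⁴/(8D³N_a) = (77.3×10³ × 9.6⁴) / (8 × 76.0³ × 14)
  = 6.56545e+08 / 4.91653e+07 = 13.354 N/mm = 13354 N/m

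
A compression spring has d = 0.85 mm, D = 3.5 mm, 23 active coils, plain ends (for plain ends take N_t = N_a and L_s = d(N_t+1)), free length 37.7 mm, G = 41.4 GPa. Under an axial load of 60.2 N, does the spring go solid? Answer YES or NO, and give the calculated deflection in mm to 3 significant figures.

k = Gd⁴/(8D³N_a) = (41.4×10³)(0.85⁴)/(8·3.5³·23) = 2.7394 N/mm
N_t = 23; L_s = 0.85·24 = 20.4 mm; δ_solid = L₀ − L_s = 37.7 − 20.4 = 17.3 mm
δ = F/k = 60.2/2.7394 = 21.976 mm
δ ≥ δ_solid → spring goes solid

YES, δ = 22.0 mm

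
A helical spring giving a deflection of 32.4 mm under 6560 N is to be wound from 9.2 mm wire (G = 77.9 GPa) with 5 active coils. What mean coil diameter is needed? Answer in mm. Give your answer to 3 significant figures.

41.0 mm

Required rate k = F/δ = 6560/32.4 = 202.47 N/mm
D = (Gd⁴/(8N_a·k))^(1/3) = (77.9×10³·9.2⁴/(8·5·202.47))^(1/3)
  = (68908)^(1/3) = 40.9974 mm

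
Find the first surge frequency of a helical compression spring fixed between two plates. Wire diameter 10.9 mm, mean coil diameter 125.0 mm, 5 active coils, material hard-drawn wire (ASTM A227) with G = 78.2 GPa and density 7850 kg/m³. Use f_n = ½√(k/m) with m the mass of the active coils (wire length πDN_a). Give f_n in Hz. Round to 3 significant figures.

k = Gd⁴/(8D³N_a) = (78.2×10³)(10.9⁴)/(8·125.0³·5) = 14.129 N/mm = 14129 N/m
Wire length L = πDN_a = π·125.0·5 = 1963.5 mm
m = ρ·(πd²/4)·L = 7850 × 93.313×10⁻⁶ m² × 1.9635 m = 1.4383 kg
f_n = ½√(k/m) = 0.5·√(14129/1.4383) = 0.5·√(9823.8) = 49.558 Hz

49.6 Hz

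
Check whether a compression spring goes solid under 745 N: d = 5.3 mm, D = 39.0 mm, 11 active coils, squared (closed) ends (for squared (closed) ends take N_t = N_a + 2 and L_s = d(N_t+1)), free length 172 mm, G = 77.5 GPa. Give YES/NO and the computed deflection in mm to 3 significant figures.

k = Gd⁴/(8D³N_a) = (77.5×10³)(5.3⁴)/(8·39.0³·11) = 11.715 N/mm
N_t = 13; L_s = 5.3·14 = 74.2 mm; δ_solid = L₀ − L_s = 172 − 74.2 = 97.8 mm
δ = F/k = 745/11.715 = 63.596 mm
δ < δ_solid → spring does not go solid

NO, δ = 63.6 mm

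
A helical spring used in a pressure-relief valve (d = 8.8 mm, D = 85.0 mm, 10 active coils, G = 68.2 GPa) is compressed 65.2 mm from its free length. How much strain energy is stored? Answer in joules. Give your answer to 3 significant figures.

k = Gd⁴/(8D³N_a) = (68.2×10³)(8.8⁴)/(8·85.0³·10) = 8.3247 N/mm
U = ½kδ² = 0.5 × 8.3247 × 65.2² = 17694 N·mm = 17.694 J

17.7 J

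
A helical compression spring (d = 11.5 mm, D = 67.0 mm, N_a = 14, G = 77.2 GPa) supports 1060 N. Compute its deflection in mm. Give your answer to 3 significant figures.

k = Gd⁴/(8D³N_a) = (77.2×10³)(11.5⁴)/(8·67.0³·14) = 40.084 N/mm
δ = F/k = 1060 / 40.084 = 26.445 mm

26.4 mm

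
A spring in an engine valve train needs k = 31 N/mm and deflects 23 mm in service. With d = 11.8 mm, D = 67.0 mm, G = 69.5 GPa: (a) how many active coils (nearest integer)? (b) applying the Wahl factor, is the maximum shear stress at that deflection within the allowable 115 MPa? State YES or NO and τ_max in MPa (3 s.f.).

(a) 18 coils; (b) YES, τ_max = 94.3 MPa

N_a = Gd⁴/(8D³k) = (69.5×10³)(11.8⁴)/(8·67.0³·31) = 18.06 → N_a = 18
Actual rate k = Gd⁴/(8D³·18) = 31.112 N/mm
Working load F = kδ = 31.112·23 = 715.57 N
C = 67.0/11.8 = 5.6780; K_W = (4C−1)/(4C−4)+0.615/C = 1.2686
τ_max = K_W·8FD/(πd³) = 1.2686·74.306 = 94.267 MPa
τ_max ≤ 115 MPa → acceptable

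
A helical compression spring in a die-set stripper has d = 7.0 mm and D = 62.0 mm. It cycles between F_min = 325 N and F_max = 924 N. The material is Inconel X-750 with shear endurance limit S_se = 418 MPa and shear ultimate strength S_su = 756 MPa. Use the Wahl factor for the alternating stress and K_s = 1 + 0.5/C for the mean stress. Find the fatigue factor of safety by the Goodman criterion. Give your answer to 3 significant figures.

C = D/d = 62.0/7.0 = 8.8571; K_W = (4C−1)/(4C−4)+0.615/C = 1.1649; K_s = 1+0.5/C = 1.0565
F_a = (F_max−F_min)/2 = 299.5 N; F_m = (F_max+F_min)/2 = 624.5 N
τ_a = K_W·8F_aD/(πd³) = 1.1649 × 137.86 = 160.59 MPa
τ_m = K_s·8F_mD/(πd³) = 1.0565 × 287.46 = 303.68 MPa
Goodman: 1/n_f = τ_a/S_se + τ_m/S_su = 160.59/418 + 303.68/756 = 0.38419 + 0.40170 = 0.78588
n_f = 1/0.78588 = 1.272

1.27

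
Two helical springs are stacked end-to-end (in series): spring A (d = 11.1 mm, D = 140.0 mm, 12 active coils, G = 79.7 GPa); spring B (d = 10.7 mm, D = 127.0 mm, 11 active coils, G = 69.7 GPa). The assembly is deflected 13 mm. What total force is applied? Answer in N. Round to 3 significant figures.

31.3 N

k_A = Gd⁴/(8D³N_a) = (79.7×10³)(11.1⁴)/(8·140.0³·12) = 4.593 N/mm
k_B = Gd⁴/(8D³N_a) = (69.7×10³)(10.7⁴)/(8·127.0³·11) = 5.0684 N/mm
Series: 1/k_eq = 1/4.593 + 1/5.0684 = 0.41502; k_eq = 2.4095 N/mm
F = k_eq·δ = 2.4095·13 = 31.324 N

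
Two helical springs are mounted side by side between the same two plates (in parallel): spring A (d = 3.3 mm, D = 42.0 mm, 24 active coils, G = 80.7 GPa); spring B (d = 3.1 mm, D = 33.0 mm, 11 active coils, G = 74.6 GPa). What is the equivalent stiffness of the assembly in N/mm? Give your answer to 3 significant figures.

2.85 N/mm

k_A = Gd⁴/(8D³N_a) = (80.7×10³)(3.3⁴)/(8·42.0³·24) = 0.67279 N/mm
k_B = Gd⁴/(8D³N_a) = (74.6×10³)(3.1⁴)/(8·33.0³·11) = 2.1785 N/mm
Parallel: k_eq = 0.67279 + 2.1785 = 2.8513 N/mm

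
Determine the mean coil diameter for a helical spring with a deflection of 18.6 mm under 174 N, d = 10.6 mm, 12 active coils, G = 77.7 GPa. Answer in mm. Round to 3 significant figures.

Required rate k = F/δ = 174/18.6 = 9.3548 N/mm
D = (Gd⁴/(8N_a·k))^(1/3) = (77.7×10³·10.6⁴/(8·12·9.3548))^(1/3)
  = (1.09229e+06)^(1/3) = 102.9862 mm

103 mm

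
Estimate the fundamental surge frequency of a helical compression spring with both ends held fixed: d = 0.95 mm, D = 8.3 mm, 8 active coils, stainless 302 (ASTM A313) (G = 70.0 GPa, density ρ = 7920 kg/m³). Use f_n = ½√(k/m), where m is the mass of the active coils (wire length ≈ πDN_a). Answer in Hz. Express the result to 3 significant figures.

k = Gd⁴/(8D³N_a) = (70.0×10³)(0.95⁴)/(8·8.3³·8) = 1.558 N/mm = 1558 N/m
Wire length L = πDN_a = π·8.3·8 = 208.6 mm
m = ρ·(πd²/4)·L = 7920 × 0.70882×10⁻⁶ m² × 0.2086 m = 0.0011711 kg
f_n = ½√(k/m) = 0.5·√(1558/0.0011711) = 0.5·√(1.3304e+06) = 576.73 Hz

577 Hz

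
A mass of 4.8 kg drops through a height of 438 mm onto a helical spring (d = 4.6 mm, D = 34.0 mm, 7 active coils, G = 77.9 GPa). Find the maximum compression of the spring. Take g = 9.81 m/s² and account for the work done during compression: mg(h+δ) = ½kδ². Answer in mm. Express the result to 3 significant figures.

54.1 mm

k = Gd⁴/(8D³N_a) = (77.9×10³)(4.6⁴)/(8·34.0³·7) = 15.847 N/mm
W = mg = 4.8 × 9.81 = 47.088 N
½kδ² − Wδ − Wh = 0 → δ = (W + √(W² + 2kWh))/k
δ = (47.088 + √(2217.3 + 653670))/15.847 = (47.088 + 809.87)/15.847 = 54.077 mm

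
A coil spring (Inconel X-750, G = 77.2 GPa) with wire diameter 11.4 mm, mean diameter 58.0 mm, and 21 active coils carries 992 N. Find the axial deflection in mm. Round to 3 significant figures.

k = Gd⁴/(8D³N_a) = (77.2×10³)(11.4⁴)/(8·58.0³·21) = 39.778 N/mm
δ = F/k = 992 / 39.778 = 24.938 mm

24.9 mm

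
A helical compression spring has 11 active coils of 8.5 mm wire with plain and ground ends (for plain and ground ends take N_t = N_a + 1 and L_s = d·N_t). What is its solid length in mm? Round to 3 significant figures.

plain and ground ends: N_t = N_a + 1 = 11 + 1 = 12
L_s = d·N_t = 8.5 × 12 = 102 mm

102 mm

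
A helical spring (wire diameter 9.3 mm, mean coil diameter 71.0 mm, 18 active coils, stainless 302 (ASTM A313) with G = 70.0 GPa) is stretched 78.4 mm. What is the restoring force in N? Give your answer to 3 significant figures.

k = Gd⁴/(8D³N_a) = (70.0×10³)(9.3⁴)/(8·71.0³·18) = 10.16 N/mm
F = k·δ = 10.16 × 78.4 = 796.54 N

797 N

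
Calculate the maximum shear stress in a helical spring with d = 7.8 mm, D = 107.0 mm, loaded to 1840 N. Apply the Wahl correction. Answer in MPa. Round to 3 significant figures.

Spring index C = D/d = 107.0/7.8 = 13.7179
K_W = (4C−1)/(4C−4) + 0.615/C = 53.872/50.872 + 0.0448 = 1.1038
τ₀ = 8FD/(πd³) = 8·1840·107.0/(π·7.8³) = 1.57504e+06/1490.8 = 1056.5 MPa
τ_max = K·τ₀ = 1.1038 × 1056.5 = 1166.1 MPa

1170 MPa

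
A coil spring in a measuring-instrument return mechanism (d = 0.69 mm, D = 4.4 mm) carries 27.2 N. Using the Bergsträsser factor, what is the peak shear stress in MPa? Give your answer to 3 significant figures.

Spring index C = D/d = 4.4/0.69 = 6.3768
K_B = (4C+2)/(4C−3) = 27.507/22.507 = 1.2222
τ₀ = 8FD/(πd³) = 8·27.2·4.4/(π·0.69³) = 957.44/1.032 = 927.71 MPa
τ_max = K·τ₀ = 1.2222 × 927.71 = 1133.8 MPa

1130 MPa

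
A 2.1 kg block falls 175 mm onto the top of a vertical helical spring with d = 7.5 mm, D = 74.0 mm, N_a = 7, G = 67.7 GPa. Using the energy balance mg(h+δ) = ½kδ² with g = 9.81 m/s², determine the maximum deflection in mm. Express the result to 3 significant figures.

29.9 mm

k = Gd⁴/(8D³N_a) = (67.7×10³)(7.5⁴)/(8·74.0³·7) = 9.4395 N/mm
W = mg = 2.1 × 9.81 = 20.601 N
½kδ² − Wδ − Wh = 0 → δ = (W + √(W² + 2kWh))/k
δ = (20.601 + √(424.4 + 68062.3))/9.4395 = (20.601 + 261.7)/9.4395 = 29.906 mm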